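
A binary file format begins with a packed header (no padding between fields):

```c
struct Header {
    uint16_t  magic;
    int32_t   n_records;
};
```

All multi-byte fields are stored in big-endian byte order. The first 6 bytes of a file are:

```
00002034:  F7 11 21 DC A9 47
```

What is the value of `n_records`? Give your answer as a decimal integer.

568109383

`n_records` follows `magic` (2 bytes), so it starts at byte offset 2 and occupies 4 bytes.
Bytes at offsets 2..5: 21 DC A9 47.
In big-endian order the high byte comes first in memory.
The bytes are already most-significant first: 0x21DCA947.
0x21DCA947 = 568109383.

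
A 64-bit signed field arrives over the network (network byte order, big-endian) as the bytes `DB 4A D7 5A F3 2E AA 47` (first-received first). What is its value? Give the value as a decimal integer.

-2645065045499794873

In big-endian order the high byte comes first in memory.
The bytes are already most-significant first: 0xDB4AD75AF32EAA47.
Top bit is set, so as a signed 64-bit value this is 0xDB4AD75AF32EAA47 − 2^64 = -2645065045499794873.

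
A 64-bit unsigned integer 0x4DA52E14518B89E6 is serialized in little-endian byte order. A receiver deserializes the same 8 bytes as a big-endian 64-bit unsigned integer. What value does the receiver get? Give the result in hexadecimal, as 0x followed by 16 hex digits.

Stored little-endian, the bytes at ascending addresses are E6 89 8B 51 14 2E A5 4D.
Read back as big-endian, the last byte is least significant, giving 0xE6898B51142EA54D.

0xE6898B51142EA54D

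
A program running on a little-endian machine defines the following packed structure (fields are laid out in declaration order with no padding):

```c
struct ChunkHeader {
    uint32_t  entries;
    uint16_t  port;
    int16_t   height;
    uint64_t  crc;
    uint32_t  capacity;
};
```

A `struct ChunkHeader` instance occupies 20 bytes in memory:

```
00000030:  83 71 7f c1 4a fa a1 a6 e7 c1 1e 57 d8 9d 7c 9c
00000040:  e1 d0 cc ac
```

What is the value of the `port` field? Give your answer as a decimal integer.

`port` follows `entries` (4 bytes), so it starts at byte offset 4 and occupies 2 bytes.
Bytes at offsets 4..5: 4A FA.
In little-endian order the low byte comes first in memory.
Reassemble most-significant byte first: FA 4A → 0xFA4A.
0xFA4A = 64074.

64074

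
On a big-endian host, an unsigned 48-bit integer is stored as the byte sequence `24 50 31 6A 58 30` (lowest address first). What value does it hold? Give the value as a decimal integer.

Big-endian stores the most-significant byte at the lowest address.
The bytes are already most-significant first: 0x2450316A5830.
0x2450316A5830 = 39926845036592.

39926845036592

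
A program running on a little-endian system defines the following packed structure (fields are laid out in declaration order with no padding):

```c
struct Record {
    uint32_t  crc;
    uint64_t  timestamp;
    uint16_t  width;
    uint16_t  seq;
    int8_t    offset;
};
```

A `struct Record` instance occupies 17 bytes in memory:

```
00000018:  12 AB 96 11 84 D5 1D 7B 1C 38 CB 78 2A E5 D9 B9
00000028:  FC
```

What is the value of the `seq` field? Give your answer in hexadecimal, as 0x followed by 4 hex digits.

`seq` follows `crc` (4 B), `timestamp` (8 B), `width` (2 B), so it starts at offset 4 + 8 + 2 = 14 and occupies 2 bytes.
Bytes at offsets 14..15: D9 B9.
Little-endian: lowest address holds the least-significant byte.
Reassemble most-significant byte first: B9 D9 → 0xB9D9.

0xB9D9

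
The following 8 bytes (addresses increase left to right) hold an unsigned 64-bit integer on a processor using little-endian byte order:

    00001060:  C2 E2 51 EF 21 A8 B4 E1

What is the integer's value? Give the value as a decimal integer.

16263809018044211906

Little-endian stores the least-significant byte at the lowest address.
Reassemble most-significant byte first: E1 B4 A8 21 EF 51 E2 C2 → 0xE1B4A821EF51E2C2.
0xE1B4A821EF51E2C2 = 16263809018044211906.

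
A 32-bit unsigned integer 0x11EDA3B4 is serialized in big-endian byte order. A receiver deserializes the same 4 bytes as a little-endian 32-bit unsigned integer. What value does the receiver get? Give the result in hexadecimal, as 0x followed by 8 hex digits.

Stored big-endian, the bytes at ascending addresses are 11 ED A3 B4.
Read back as little-endian, the first byte is least significant, giving 0xB4A3ED11.

0xB4A3ED11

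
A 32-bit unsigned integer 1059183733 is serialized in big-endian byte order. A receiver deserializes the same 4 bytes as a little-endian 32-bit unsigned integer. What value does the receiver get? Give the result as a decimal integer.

1059183733 in 32-bit hexadecimal is 0x3F21DC75.
Stored big-endian, the bytes at ascending addresses are 3F 21 DC 75.
Read back as little-endian, the first byte is least significant, giving 0x75DC213F.
0x75DC213F = 1977360703.

1977360703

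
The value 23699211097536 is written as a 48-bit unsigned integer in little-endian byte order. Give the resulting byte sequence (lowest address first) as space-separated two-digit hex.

23699211097536 in hexadecimal, padded to 48 bits, is 0x158DE70F15C0.
Split into bytes (most-significant first): 15 8D E7 0F 15 C0.
Little-endian stores the least-significant byte at the lowest address.
So at ascending addresses the bytes are C0 15 0F E7 8D 15.

C0 15 0F E7 8D 15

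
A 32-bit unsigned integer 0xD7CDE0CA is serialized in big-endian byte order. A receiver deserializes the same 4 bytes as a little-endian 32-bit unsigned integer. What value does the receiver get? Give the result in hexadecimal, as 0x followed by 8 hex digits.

Stored big-endian, the bytes at ascending addresses are D7 CD E0 CA.
Read back as little-endian, the first byte is least significant, giving 0xCAE0CDD7.

0xCAE0CDD7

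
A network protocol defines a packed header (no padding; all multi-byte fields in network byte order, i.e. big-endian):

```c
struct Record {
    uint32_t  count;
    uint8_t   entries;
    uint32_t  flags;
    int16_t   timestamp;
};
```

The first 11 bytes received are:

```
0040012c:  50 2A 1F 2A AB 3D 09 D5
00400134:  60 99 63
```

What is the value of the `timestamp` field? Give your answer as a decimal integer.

-26269

`timestamp` follows `count` (4 B), `entries` (1 B), `flags` (4 B), so it starts at offset 4 + 1 + 4 = 9 and occupies 2 bytes.
Bytes at offsets 9..10: 99 63.
In big-endian order the high byte comes first in memory.
The bytes are already most-significant first: 0x9963.
Top bit is set, so as a signed 16-bit value this is 0x9963 − 2^16 = -26269.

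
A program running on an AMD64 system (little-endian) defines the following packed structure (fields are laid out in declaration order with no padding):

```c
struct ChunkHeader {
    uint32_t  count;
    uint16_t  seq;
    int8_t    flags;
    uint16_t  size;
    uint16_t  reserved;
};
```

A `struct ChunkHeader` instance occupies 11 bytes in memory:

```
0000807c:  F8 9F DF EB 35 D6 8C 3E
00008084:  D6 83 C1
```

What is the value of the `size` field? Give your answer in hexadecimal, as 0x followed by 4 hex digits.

0xD63E

`size` follows `count` (4 B), `seq` (2 B), `flags` (1 B), so it starts at offset 4 + 2 + 1 = 7 and occupies 2 bytes.
Bytes at offsets 7..8: 3E D6.
In little-endian order the low byte comes first in memory.
Reassemble most-significant byte first: D6 3E → 0xD63E.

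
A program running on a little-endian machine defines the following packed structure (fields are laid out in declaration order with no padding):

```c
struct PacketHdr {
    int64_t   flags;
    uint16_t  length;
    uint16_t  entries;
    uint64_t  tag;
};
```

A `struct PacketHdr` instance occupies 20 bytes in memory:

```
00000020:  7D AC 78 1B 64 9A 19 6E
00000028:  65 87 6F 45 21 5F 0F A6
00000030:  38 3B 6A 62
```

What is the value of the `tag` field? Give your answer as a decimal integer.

`tag` follows `flags` (8 B), `length` (2 B), `entries` (2 B), so it starts at offset 8 + 2 + 2 = 12 and occupies 8 bytes.
Bytes at offsets 12..19: 21 5F 0F A6 38 3B 6A 62.
Little-endian stores the least-significant byte at the lowest address.
Reassemble most-significant byte first: 62 6A 3B 38 A6 0F 5F 21 → 0x626A3B38A60F5F21.
0x626A3B38A60F5F21 = 7091545677738499873.

7091545677738499873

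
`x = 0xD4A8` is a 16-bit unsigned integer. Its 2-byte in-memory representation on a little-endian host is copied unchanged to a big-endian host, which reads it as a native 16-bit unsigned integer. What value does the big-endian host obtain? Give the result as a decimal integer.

43220

Stored little-endian, the bytes at ascending addresses are A8 D4.
Read back as big-endian, the last byte is least significant, giving 0xA8D4.
0xA8D4 = 43220.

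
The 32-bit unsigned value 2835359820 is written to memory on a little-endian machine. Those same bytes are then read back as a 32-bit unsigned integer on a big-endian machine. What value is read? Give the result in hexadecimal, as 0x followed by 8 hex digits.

2835359820 in 32-bit hexadecimal is 0xA900284C.
Stored little-endian, the bytes at ascending addresses are 4C 28 00 A9.
Read back as big-endian, the last byte is least significant, giving 0x4C2800A9.

0x4C2800A9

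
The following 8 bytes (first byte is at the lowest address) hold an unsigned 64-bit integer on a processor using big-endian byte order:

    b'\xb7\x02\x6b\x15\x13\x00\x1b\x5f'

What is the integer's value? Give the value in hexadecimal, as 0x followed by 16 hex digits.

Big-endian stores the most-significant byte at the lowest address.
The bytes are already most-significant first: 0xB7026B1513001B5F.

0xB7026B1513001B5F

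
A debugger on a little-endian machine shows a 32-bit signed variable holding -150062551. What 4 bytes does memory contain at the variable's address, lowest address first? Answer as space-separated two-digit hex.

29 3A 0E F7

Two's complement of -150062551 in 32 bits: 150062551 = 0x08F1C5D7; invert → 0xF70E3A28; add 1 → 0xF70E3A29.
Split into bytes (most-significant first): F7 0E 3A 29.
Little-endian stores the least-significant byte at the lowest address.
So at ascending addresses the bytes are 29 3A 0E F7.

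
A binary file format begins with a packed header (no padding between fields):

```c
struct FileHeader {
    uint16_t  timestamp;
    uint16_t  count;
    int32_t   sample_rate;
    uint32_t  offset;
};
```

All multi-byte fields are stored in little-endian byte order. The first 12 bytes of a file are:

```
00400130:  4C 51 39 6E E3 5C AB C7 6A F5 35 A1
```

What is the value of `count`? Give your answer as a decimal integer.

`count` follows `timestamp` (2 bytes), so it starts at byte offset 2 and occupies 2 bytes.
Bytes at offsets 2..3: 39 6E.
Little-endian: lowest address holds the least-significant byte.
Reassemble most-significant byte first: 6E 39 → 0x6E39.
0x6E39 = 28217.

28217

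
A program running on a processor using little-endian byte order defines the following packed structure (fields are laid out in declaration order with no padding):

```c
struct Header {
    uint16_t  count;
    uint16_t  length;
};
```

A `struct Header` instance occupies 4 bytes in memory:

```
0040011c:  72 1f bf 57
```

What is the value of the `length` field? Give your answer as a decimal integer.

`length` follows `count` (2 bytes), so it starts at byte offset 2 and occupies 2 bytes.
Bytes at offsets 2..3: BF 57.
Little-endian: lowest address holds the least-significant byte.
Reassemble most-significant byte first: 57 BF → 0x57BF.
0x57BF = 22463.

22463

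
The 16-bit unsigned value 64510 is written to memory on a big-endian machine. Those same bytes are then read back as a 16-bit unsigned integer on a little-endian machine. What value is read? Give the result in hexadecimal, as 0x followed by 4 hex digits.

64510 in 16-bit hexadecimal is 0xFBFE.
Stored big-endian, the bytes at ascending addresses are FB FE.
Read back as little-endian, the first byte is least significant, giving 0xFEFB.

0xFEFB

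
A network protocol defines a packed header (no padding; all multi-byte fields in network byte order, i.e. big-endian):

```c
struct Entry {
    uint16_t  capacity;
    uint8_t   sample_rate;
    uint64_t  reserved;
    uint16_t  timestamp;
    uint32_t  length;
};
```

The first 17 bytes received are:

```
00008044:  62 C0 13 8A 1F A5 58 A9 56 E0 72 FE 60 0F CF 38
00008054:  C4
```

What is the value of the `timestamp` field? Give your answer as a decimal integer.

`timestamp` follows `capacity` (2 B), `sample_rate` (1 B), `reserved` (8 B), so it starts at offset 2 + 1 + 8 = 11 and occupies 2 bytes.
Bytes at offsets 11..12: FE 60.
Big-endian: lowest address holds the most-significant byte.
The bytes are already most-significant first: 0xFE60.
0xFE60 = 65120.

65120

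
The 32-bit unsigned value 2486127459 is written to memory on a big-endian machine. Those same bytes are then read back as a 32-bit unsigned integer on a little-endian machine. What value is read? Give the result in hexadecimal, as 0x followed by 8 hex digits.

2486127459 in 32-bit hexadecimal is 0x942F4B63.
Stored big-endian, the bytes at ascending addresses are 94 2F 4B 63.
Read back as little-endian, the first byte is least significant, giving 0x634B2F94.

0x634B2F94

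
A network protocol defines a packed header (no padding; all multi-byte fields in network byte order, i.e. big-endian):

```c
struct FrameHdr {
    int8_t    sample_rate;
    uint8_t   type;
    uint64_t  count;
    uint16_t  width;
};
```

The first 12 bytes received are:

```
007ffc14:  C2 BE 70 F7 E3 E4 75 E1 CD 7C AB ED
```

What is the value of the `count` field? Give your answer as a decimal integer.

`count` follows `sample_rate` (1 B), `type` (1 B), so it starts at offset 1 + 1 = 2 and occupies 8 bytes.
Bytes at offsets 2..9: 70 F7 E3 E4 75 E1 CD 7C.
Big-endian stores the most-significant byte at the lowest address.
The bytes are already most-significant first: 0x70F7E3E475E1CD7C.
0x70F7E3E475E1CD7C = 8140225421865241980.

8140225421865241980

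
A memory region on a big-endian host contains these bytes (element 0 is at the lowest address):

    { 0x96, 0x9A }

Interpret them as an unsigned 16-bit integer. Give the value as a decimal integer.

Big-endian: lowest address holds the most-significant byte.
The bytes are already most-significant first: 0x969A.
0x969A = 38554.

38554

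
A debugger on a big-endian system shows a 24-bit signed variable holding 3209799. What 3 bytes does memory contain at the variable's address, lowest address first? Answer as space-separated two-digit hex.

30 FA 47

3209799 in hexadecimal, padded to 24 bits, is 0x30FA47.
Split into bytes (most-significant first): 30 FA 47.
Big-endian stores the most-significant byte at the lowest address.
So the memory order matches the most-significant-first order: 30 FA 47.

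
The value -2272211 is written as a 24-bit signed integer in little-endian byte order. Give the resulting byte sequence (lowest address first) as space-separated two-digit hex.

2D 54 DD

Two's complement of -2272211 in 24 bits: 2272211 = 0x22ABD3; invert → 0xDD542C; add 1 → 0xDD542D.
Split into bytes (most-significant first): DD 54 2D.
In little-endian order the low byte comes first in memory.
So at ascending addresses the bytes are 2D 54 DD.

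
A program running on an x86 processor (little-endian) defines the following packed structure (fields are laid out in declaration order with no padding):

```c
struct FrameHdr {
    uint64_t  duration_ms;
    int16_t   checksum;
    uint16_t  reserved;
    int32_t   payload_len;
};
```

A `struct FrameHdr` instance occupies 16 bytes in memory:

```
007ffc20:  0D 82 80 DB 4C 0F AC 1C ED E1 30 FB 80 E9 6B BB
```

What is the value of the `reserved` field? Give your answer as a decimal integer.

`reserved` follows `duration_ms` (8 B), `checksum` (2 B), so it starts at offset 8 + 2 = 10 and occupies 2 bytes.
Bytes at offsets 10..11: 30 FB.
Little-endian: lowest address holds the least-significant byte.
Reassemble most-significant byte first: FB 30 → 0xFB30.
0xFB30 = 64304.

64304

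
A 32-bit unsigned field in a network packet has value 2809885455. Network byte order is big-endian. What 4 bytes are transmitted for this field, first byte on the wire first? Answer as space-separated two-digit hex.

2809885455 in hexadecimal, padded to 32 bits, is 0xA77B730F.
Split into bytes (most-significant first): A7 7B 73 0F.
Big-endian stores the most-significant byte at the lowest address.
So the memory order matches the most-significant-first order: A7 7B 73 0F.

A7 7B 73 0F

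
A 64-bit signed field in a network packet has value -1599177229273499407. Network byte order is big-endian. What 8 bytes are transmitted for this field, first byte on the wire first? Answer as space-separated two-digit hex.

E9 CE 94 C8 64 42 78 F1

Two's complement of -1599177229273499407 in 64 bits: 1599177229273499407 = 0x16316B379BBD870F; invert → 0xE9CE94C8644278F0; add 1 → 0xE9CE94C8644278F1.
Split into bytes (most-significant first): E9 CE 94 C8 64 42 78 F1.
Big-endian stores the most-significant byte at the lowest address.
So the memory order matches the most-significant-first order: E9 CE 94 C8 64 42 78 F1.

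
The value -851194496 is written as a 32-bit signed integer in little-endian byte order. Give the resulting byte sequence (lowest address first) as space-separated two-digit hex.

Two's complement of -851194496 in 32 bits: 851194496 = 0x32BC3280; invert → 0xCD43CD7F; add 1 → 0xCD43CD80.
Split into bytes (most-significant first): CD 43 CD 80.
Little-endian: lowest address holds the least-significant byte.
So at ascending addresses the bytes are 80 CD 43 CD.

80 CD 43 CD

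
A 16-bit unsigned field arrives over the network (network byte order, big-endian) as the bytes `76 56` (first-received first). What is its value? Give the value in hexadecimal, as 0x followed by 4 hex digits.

In big-endian order the high byte comes first in memory.
The bytes are already most-significant first: 0x7656.

0x7656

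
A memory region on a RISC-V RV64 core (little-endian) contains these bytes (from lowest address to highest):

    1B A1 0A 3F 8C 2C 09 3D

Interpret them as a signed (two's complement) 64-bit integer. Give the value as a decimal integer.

4398095491968704795

In little-endian order the low byte comes first in memory.
Reassemble most-significant byte first: 3D 09 2C 8C 3F 0A A1 1B → 0x3D092C8C3F0AA11B.
0x3D092C8C3F0AA11B = 4398095491968704795.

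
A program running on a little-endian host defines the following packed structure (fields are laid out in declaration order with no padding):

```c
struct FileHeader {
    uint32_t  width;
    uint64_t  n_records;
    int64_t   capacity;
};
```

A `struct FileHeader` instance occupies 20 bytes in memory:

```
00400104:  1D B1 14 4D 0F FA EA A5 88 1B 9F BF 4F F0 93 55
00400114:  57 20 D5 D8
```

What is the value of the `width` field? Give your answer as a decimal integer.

`width` is the first field, at byte offset 0, occupying 4 bytes.
Bytes at offsets 0..3: 1D B1 14 4D.
Little-endian stores the least-significant byte at the lowest address.
Reassemble most-significant byte first: 4D 14 B1 1D → 0x4D14B11D.
0x4D14B11D = 1293201693.

1293201693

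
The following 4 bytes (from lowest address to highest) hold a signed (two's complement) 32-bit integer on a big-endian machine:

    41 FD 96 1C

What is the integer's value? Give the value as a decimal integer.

Big-endian: lowest address holds the most-significant byte.
The bytes are already most-significant first: 0x41FD961C.
0x41FD961C = 1107138076.

1107138076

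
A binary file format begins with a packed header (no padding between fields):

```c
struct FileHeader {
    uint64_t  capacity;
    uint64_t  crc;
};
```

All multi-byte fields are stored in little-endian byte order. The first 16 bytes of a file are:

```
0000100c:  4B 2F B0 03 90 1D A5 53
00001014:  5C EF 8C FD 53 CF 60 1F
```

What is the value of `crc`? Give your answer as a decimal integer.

`crc` follows `capacity` (8 bytes), so it starts at byte offset 8 and occupies 8 bytes.
Bytes at offsets 8..15: 5C EF 8C FD 53 CF 60 1F.
Little-endian: lowest address holds the least-significant byte.
Reassemble most-significant byte first: 1F 60 CF 53 FD 8C EF 5C → 0x1F60CF53FD8CEF5C.
0x1F60CF53FD8CEF5C = 2261034972583096156.

2261034972583096156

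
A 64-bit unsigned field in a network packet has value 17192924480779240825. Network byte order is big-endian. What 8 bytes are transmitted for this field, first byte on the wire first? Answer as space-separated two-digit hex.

EE 99 89 B9 26 F6 C5 79

17192924480779240825 in hexadecimal, padded to 64 bits, is 0xEE9989B926F6C579.
Split into bytes (most-significant first): EE 99 89 B9 26 F6 C5 79.
In big-endian order the high byte comes first in memory.
So the memory order matches the most-significant-first order: EE 99 89 B9 26 F6 C5 79.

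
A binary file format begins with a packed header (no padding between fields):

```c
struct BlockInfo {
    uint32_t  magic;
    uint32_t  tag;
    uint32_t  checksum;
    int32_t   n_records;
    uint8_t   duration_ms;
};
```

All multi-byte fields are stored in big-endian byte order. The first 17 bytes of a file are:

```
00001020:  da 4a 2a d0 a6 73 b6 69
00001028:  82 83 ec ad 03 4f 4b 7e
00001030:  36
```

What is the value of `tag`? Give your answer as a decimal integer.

2792601193

`tag` follows `magic` (4 bytes), so it starts at byte offset 4 and occupies 4 bytes.
Bytes at offsets 4..7: A6 73 B6 69.
Big-endian stores the most-significant byte at the lowest address.
The bytes are already most-significant first: 0xA673B669.
0xA673B669 = 2792601193.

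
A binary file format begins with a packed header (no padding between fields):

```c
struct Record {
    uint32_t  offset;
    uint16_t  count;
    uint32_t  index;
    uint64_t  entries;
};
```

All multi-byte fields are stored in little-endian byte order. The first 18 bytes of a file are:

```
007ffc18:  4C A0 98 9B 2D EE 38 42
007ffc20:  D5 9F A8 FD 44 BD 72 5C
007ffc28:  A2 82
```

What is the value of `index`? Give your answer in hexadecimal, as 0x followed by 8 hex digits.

0x9FD54238

`index` follows `offset` (4 B), `count` (2 B), so it starts at offset 4 + 2 = 6 and occupies 4 bytes.
Bytes at offsets 6..9: 38 42 D5 9F.
In little-endian order the low byte comes first in memory.
Reassemble most-significant byte first: 9F D5 42 38 → 0x9FD54238.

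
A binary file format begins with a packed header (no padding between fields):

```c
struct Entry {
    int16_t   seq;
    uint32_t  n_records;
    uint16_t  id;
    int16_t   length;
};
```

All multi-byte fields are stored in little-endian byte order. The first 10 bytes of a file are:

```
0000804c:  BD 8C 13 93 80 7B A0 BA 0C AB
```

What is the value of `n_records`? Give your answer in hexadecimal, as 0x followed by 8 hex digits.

`n_records` follows `seq` (2 bytes), so it starts at byte offset 2 and occupies 4 bytes.
Bytes at offsets 2..5: 13 93 80 7B.
Little-endian stores the least-significant byte at the lowest address.
Reassemble most-significant byte first: 7B 80 93 13 → 0x7B809313.

0x7B809313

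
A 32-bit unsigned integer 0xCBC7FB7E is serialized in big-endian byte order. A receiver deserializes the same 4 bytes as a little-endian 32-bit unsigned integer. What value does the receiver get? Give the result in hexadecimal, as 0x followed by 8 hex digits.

Stored big-endian, the bytes at ascending addresses are CB C7 FB 7E.
Read back as little-endian, the first byte is least significant, giving 0x7EFBC7CB.

0x7EFBC7CB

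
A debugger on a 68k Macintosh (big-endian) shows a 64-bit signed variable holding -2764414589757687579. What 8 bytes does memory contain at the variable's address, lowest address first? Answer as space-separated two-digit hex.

Two's complement of -2764414589757687579 in 64 bits: 2764414589757687579 = 0x265D2C6C426A071B; invert → 0xD9A2D393BD95F8E4; add 1 → 0xD9A2D393BD95F8E5.
Split into bytes (most-significant first): D9 A2 D3 93 BD 95 F8 E5.
In big-endian order the high byte comes first in memory.
So the memory order matches the most-significant-first order: D9 A2 D3 93 BD 95 F8 E5.

D9 A2 D3 93 BD 95 F8 E5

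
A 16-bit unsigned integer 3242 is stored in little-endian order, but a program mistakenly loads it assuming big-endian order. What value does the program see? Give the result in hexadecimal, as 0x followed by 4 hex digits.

0xAA0C

3242 in 16-bit hexadecimal is 0x0CAA.
Stored little-endian, the bytes at ascending addresses are AA 0C.
Read back as big-endian, the last byte is least significant, giving 0xAA0C.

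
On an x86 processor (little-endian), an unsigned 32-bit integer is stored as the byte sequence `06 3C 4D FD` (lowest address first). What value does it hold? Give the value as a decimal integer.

Little-endian stores the least-significant byte at the lowest address.
Reassemble most-significant byte first: FD 4D 3C 06 → 0xFD4D3C06.
0xFD4D3C06 = 4249697286.

4249697286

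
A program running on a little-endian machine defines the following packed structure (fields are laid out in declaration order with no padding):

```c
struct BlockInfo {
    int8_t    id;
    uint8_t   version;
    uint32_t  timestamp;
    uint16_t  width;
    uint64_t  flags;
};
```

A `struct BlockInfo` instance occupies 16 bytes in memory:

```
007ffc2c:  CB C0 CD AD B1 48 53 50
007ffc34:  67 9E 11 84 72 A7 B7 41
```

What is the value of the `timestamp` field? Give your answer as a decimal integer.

1219603917

`timestamp` follows `id` (1 B), `version` (1 B), so it starts at offset 1 + 1 = 2 and occupies 4 bytes.
Bytes at offsets 2..5: CD AD B1 48.
In little-endian order the low byte comes first in memory.
Reassemble most-significant byte first: 48 B1 AD CD → 0x48B1ADCD.
0x48B1ADCD = 1219603917.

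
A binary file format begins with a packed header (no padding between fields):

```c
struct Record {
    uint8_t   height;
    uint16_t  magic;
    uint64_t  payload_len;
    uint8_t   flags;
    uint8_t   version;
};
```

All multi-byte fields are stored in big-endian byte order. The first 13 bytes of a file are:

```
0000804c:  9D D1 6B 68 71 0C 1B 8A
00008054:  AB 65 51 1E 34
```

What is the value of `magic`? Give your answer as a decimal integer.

`magic` follows `height` (1 byte), so it starts at byte offset 1 and occupies 2 bytes.
Bytes at offsets 1..2: D1 6B.
Big-endian: lowest address holds the most-significant byte.
The bytes are already most-significant first: 0xD16B.
0xD16B = 53611.

53611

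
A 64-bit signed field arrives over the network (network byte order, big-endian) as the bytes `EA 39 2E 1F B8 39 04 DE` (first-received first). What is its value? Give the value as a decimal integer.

-1569172281392298786

Big-endian: lowest address holds the most-significant byte.
The bytes are already most-significant first: 0xEA392E1FB83904DE.
Top bit is set, so as a signed 64-bit value this is 0xEA392E1FB83904DE − 2^64 = -1569172281392298786.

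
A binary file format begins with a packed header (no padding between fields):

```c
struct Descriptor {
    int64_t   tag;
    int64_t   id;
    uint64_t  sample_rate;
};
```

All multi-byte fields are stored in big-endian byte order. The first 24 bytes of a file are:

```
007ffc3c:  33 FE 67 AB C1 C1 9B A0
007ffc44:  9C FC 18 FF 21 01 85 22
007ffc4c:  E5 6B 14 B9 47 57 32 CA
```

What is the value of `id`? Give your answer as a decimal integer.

`id` follows `tag` (8 bytes), so it starts at byte offset 8 and occupies 8 bytes.
Bytes at offsets 8..15: 9C FC 18 FF 21 01 85 22.
Big-endian stores the most-significant byte at the lowest address.
The bytes are already most-significant first: 0x9CFC18FF21018522.
Top bit is set, so as a signed 64-bit value this is 0x9CFC18FF21018522 − 2^64 = -7134800225612233438.

-7134800225612233438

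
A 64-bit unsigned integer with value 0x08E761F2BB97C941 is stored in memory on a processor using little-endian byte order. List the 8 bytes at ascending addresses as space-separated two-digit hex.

Split into bytes (most-significant first): 08 E7 61 F2 BB 97 C9 41.
Little-endian: lowest address holds the least-significant byte.
So at ascending addresses the bytes are 41 C9 97 BB F2 61 E7 08.

41 C9 97 BB F2 61 E7 08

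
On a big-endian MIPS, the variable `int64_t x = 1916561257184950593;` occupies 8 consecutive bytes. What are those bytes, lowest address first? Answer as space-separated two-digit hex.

1916561257184950593 in hexadecimal, padded to 64 bits, is 0x1A98FE4F1CC8F941.
Split into bytes (most-significant first): 1A 98 FE 4F 1C C8 F9 41.
Big-endian: lowest address holds the most-significant byte.
So the memory order matches the most-significant-first order: 1A 98 FE 4F 1C C8 F9 41.

1A 98 FE 4F 1C C8 F9 41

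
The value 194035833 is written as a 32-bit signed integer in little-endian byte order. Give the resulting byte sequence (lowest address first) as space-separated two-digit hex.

194035833 in hexadecimal, padded to 32 bits, is 0x0B90C079.
Split into bytes (most-significant first): 0B 90 C0 79.
In little-endian order the low byte comes first in memory.
So at ascending addresses the bytes are 79 C0 90 0B.

79 C0 90 0B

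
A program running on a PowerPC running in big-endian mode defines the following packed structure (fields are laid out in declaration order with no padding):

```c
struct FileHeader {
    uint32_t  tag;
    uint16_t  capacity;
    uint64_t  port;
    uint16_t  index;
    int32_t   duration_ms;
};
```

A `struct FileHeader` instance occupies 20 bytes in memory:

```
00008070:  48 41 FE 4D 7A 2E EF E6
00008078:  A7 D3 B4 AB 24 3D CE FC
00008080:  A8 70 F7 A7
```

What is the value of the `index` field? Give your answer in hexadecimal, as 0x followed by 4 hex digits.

`index` follows `tag` (4 B), `capacity` (2 B), `port` (8 B), so it starts at offset 4 + 2 + 8 = 14 and occupies 2 bytes.
Bytes at offsets 14..15: CE FC.
Big-endian stores the most-significant byte at the lowest address.
The bytes are already most-significant first: 0xCEFC.

0xCEFC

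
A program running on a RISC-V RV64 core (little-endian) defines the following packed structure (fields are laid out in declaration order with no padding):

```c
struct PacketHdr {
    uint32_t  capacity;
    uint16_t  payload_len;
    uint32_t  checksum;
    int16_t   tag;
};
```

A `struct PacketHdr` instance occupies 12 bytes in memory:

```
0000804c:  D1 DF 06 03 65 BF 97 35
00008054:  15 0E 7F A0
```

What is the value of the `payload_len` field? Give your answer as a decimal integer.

`payload_len` follows `capacity` (4 bytes), so it starts at byte offset 4 and occupies 2 bytes.
Bytes at offsets 4..5: 65 BF.
Little-endian stores the least-significant byte at the lowest address.
Reassemble most-significant byte first: BF 65 → 0xBF65.
0xBF65 = 48997.

48997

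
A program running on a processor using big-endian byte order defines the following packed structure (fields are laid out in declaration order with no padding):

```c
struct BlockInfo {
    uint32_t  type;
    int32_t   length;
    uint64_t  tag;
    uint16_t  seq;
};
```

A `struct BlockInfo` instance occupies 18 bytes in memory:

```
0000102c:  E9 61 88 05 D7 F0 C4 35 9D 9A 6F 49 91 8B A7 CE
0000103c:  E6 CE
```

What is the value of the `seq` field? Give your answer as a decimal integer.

`seq` follows `type` (4 B), `length` (4 B), `tag` (8 B), so it starts at offset 4 + 4 + 8 = 16 and occupies 2 bytes.
Bytes at offsets 16..17: E6 CE.
Big-endian: lowest address holds the most-significant byte.
The bytes are already most-significant first: 0xE6CE.
0xE6CE = 59086.

59086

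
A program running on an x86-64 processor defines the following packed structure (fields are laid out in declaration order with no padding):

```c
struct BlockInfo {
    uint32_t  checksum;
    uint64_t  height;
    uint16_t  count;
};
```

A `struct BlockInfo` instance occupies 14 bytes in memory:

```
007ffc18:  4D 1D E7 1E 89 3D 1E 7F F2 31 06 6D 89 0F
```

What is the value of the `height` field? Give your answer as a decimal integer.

`height` follows `checksum` (4 bytes), so it starts at byte offset 4 and occupies 8 bytes.
Bytes at offsets 4..11: 89 3D 1E 7F F2 31 06 6D.
Little-endian stores the least-significant byte at the lowest address.
Reassemble most-significant byte first: 6D 06 31 F2 7F 1E 3D 89 → 0x6D0631F27F1E3D89.
0x6D0631F27F1E3D89 = 7856021517578943881.

7856021517578943881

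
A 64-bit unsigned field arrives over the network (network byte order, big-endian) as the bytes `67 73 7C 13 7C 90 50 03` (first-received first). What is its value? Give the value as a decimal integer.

7454438231364358147

In big-endian order the high byte comes first in memory.
The bytes are already most-significant first: 0x67737C137C905003.
0x67737C137C905003 = 7454438231364358147.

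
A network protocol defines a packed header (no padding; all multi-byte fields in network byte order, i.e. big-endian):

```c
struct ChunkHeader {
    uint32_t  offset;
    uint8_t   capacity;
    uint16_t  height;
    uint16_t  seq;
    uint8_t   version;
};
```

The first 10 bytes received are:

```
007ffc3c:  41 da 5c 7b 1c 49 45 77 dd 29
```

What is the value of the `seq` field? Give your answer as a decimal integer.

30685

`seq` follows `offset` (4 B), `capacity` (1 B), `height` (2 B), so it starts at offset 4 + 1 + 2 = 7 and occupies 2 bytes.
Bytes at offsets 7..8: 77 DD.
Big-endian stores the most-significant byte at the lowest address.
The bytes are already most-significant first: 0x77DD.
0x77DD = 30685.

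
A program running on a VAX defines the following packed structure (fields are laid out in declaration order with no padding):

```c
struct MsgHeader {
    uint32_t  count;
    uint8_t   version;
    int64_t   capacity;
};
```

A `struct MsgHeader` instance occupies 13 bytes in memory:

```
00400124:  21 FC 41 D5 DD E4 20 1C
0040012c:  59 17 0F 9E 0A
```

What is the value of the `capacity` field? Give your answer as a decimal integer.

765065579653243108

`capacity` follows `count` (4 B), `version` (1 B), so it starts at offset 4 + 1 = 5 and occupies 8 bytes.
Bytes at offsets 5..12: E4 20 1C 59 17 0F 9E 0A.
Little-endian stores the least-significant byte at the lowest address.
Reassemble most-significant byte first: 0A 9E 0F 17 59 1C 20 E4 → 0x0A9E0F17591C20E4.
0x0A9E0F17591C20E4 = 765065579653243108.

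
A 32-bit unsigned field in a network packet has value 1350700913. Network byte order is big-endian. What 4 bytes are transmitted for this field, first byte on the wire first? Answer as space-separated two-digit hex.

50 82 0F 71

1350700913 in hexadecimal, padded to 32 bits, is 0x50820F71.
Split into bytes (most-significant first): 50 82 0F 71.
Big-endian stores the most-significant byte at the lowest address.
So the memory order matches the most-significant-first order: 50 82 0F 71.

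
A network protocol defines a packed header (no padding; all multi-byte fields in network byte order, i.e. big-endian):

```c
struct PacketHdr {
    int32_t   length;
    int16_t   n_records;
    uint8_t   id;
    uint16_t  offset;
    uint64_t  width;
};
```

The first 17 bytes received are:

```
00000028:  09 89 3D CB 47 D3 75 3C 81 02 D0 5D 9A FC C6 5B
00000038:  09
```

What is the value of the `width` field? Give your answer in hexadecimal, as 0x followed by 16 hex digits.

0x02D05D9AFCC65B09

`width` follows `length` (4 B), `n_records` (2 B), `id` (1 B), `offset` (2 B), so it starts at offset 4 + 2 + 1 + 2 = 9 and occupies 8 bytes.
Bytes at offsets 9..16: 02 D0 5D 9A FC C6 5B 09.
Big-endian stores the most-significant byte at the lowest address.
The bytes are already most-significant first: 0x02D05D9AFCC65B09.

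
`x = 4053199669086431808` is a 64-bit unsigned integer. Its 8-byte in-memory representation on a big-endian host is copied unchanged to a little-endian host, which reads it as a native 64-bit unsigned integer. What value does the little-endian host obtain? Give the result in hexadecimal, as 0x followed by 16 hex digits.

0x40AAA0CF9FDB3F38

4053199669086431808 in 64-bit hexadecimal is 0x383FDB9FCFA0AA40.
Stored big-endian, the bytes at ascending addresses are 38 3F DB 9F CF A0 AA 40.
Read back as little-endian, the first byte is least significant, giving 0x40AAA0CF9FDB3F38.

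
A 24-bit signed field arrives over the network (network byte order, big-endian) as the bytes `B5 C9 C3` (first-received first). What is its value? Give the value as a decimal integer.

Big-endian stores the most-significant byte at the lowest address.
The bytes are already most-significant first: 0xB5C9C3.
Top bit is set, so as a signed 24-bit value this is 0xB5C9C3 − 2^24 = -4863549.

-4863549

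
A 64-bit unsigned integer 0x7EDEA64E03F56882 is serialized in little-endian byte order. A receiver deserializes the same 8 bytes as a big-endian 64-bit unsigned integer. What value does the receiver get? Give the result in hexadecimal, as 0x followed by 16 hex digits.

Stored little-endian, the bytes at ascending addresses are 82 68 F5 03 4E A6 DE 7E.
Read back as big-endian, the last byte is least significant, giving 0x8268F5034EA6DE7E.

0x8268F5034EA6DE7E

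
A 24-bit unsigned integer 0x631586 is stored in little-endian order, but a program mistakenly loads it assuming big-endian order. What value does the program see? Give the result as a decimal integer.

8787299

Stored little-endian, the bytes at ascending addresses are 86 15 63.
Read back as big-endian, the last byte is least significant, giving 0x861563.
0x861563 = 8787299.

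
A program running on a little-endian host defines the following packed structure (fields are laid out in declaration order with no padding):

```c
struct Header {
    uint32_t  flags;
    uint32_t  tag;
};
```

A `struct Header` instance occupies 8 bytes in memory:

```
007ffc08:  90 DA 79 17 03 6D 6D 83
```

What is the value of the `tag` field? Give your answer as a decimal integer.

`tag` follows `flags` (4 bytes), so it starts at byte offset 4 and occupies 4 bytes.
Bytes at offsets 4..7: 03 6D 6D 83.
Little-endian: lowest address holds the least-significant byte.
Reassemble most-significant byte first: 83 6D 6D 03 → 0x836D6D03.
0x836D6D03 = 2204986627.

2204986627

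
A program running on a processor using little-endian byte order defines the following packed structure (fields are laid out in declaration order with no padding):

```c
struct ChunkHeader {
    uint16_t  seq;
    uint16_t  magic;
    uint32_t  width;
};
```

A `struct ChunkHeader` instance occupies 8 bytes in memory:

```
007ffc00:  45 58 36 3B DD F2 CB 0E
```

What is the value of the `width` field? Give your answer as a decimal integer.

248247005

`width` follows `seq` (2 B), `magic` (2 B), so it starts at offset 2 + 2 = 4 and occupies 4 bytes.
Bytes at offsets 4..7: DD F2 CB 0E.
In little-endian order the low byte comes first in memory.
Reassemble most-significant byte first: 0E CB F2 DD → 0x0ECBF2DD.
0x0ECBF2DD = 248247005.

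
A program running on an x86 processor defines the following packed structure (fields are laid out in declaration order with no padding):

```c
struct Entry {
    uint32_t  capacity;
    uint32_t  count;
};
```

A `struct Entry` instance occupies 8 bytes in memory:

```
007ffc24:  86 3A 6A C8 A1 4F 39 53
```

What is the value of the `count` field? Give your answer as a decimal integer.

`count` follows `capacity` (4 bytes), so it starts at byte offset 4 and occupies 4 bytes.
Bytes at offsets 4..7: A1 4F 39 53.
In little-endian order the low byte comes first in memory.
Reassemble most-significant byte first: 53 39 4F A1 → 0x53394FA1.
0x53394FA1 = 1396264865.

1396264865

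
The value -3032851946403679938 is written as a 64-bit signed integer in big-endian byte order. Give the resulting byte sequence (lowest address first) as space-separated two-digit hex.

Two's complement of -3032851946403679938 in 64 bits: 3032851946403679938 = 0x2A16DAC6C9BE4EC2; invert → 0xD5E925393641B13D; add 1 → 0xD5E925393641B13E.
Split into bytes (most-significant first): D5 E9 25 39 36 41 B1 3E.
Big-endian: lowest address holds the most-significant byte.
So the memory order matches the most-significant-first order: D5 E9 25 39 36 41 B1 3E.

D5 E9 25 39 36 41 B1 3E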